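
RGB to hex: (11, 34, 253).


R = 11 → 0B (hex)
G = 34 → 22 (hex)
B = 253 → FD (hex)
Hex = #0B22FD


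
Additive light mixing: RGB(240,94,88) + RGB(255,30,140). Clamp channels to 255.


Additive: each channel = min(255, C₁+C₂)
R: 240+255 = 495 → 255
G: 94+30 = 124 → 124
B: 88+140 = 228 → 228
= RGB(255, 124, 228)


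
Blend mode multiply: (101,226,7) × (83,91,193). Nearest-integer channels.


Multiply: C = A×B/255, rounded to nearest integer
R: 101×83/255 = 8383/255 ≈ 32.875 → 33
G: 226×91/255 = 20566/255 ≈ 80.651 → 81
B: 7×193/255 = 1351/255 ≈ 5.298 → 5
= RGB(33, 81, 5)


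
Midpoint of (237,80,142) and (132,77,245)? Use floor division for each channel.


Midpoint: each channel = ⌊(C₁+C₂)/2⌋
R: ⌊(237+132)/2⌋ = 184
G: ⌊(80+77)/2⌋ = 78
B: ⌊(142+245)/2⌋ = 193
= RGB(184, 78, 193)


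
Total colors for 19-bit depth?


Colors = 2^bits = 2^19
= 524,288 colors


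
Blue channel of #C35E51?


Color: #C35E51
R = C3 = 195
G = 5E = 94
B = 51 = 81
Blue = 81


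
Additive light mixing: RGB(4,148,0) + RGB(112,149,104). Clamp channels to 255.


Additive: each channel = min(255, C₁+C₂)
R: 4+112 = 116 → 116
G: 148+149 = 297 → 255
B: 0+104 = 104 → 104
= RGB(116, 255, 104)


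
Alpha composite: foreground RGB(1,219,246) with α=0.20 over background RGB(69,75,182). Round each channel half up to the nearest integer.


C = α×F + (1-α)×B, with 1-α = 0.80
R: 0.20×1 + 0.80×69 = 0.20 + 55.20 = 55.40 → 55
G: 0.20×219 + 0.80×75 = 43.80 + 60.00 = 103.80 → 104
B: 0.20×246 + 0.80×182 = 49.20 + 145.60 = 194.80 → 195
= RGB(55, 104, 195)


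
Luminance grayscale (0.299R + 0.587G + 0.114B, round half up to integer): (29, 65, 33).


Gray = 0.299×R + 0.587×G + 0.114×B
Gray = 0.299×29 + 0.587×65 + 0.114×33
Gray = 8.671 + 38.155 + 3.762
Gray = 50.588 → round half up → 51
Gray = 51


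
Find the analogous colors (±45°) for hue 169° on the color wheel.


Base hue: 169°
Left analog: (169 - 45) mod 360 = 124°
Right analog: (169 + 45) mod 360 = 214°
Analogous hues = 124° and 214°


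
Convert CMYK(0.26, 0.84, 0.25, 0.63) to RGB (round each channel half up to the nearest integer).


R = 255 × (1-C) × (1-K) = 255 × 0.74 × 0.37 = 69.819 → 70
G = 255 × (1-M) × (1-K) = 255 × 0.16 × 0.37 = 15.096 → 15
B = 255 × (1-Y) × (1-K) = 255 × 0.75 × 0.37 = 70.7625 → 71
= RGB(70, 15, 71)


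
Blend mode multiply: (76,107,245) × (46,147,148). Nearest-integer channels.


Multiply: C = A×B/255, rounded to nearest integer
R: 76×46/255 = 3496/255 ≈ 13.710 → 14
G: 107×147/255 = 15729/255 ≈ 61.682 → 62
B: 245×148/255 = 36260/255 ≈ 142.196 → 142
= RGB(14, 62, 142)


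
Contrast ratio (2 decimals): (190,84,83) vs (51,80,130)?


Linearize each sRGB channel c=v/255: c/12.92 if c ≤ 0.04045 else ((c+0.055)/1.055)^2.4
L = 0.2126×R_lin + 0.7152×G_lin + 0.0722×B_lin
Color 1 (190,84,83):
  R=190: 190/255≈0.7451 > 0.04045 → ((0.7451+0.055)/1.055)^2.4 ≈ 0.51492
  G=84: 84/255≈0.3294 > 0.04045 → ((0.3294+0.055)/1.055)^2.4 ≈ 0.08866
  B=83: 83/255≈0.3255 > 0.04045 → ((0.3255+0.055)/1.055)^2.4 ≈ 0.08650
  L1 = 0.2126×0.51492 + 0.7152×0.08866 + 0.0722×0.08650 ≈ 0.17912
Color 2 (51,80,130):
  R=51: 51/255≈0.2000 > 0.04045 → ((0.2000+0.055)/1.055)^2.4 ≈ 0.03310
  G=80: 80/255≈0.3137 > 0.04045 → ((0.3137+0.055)/1.055)^2.4 ≈ 0.08022
  B=130: 130/255≈0.5098 > 0.04045 → ((0.5098+0.055)/1.055)^2.4 ≈ 0.22323
  L2 = 0.2126×0.03310 + 0.7152×0.08022 + 0.0722×0.22323 ≈ 0.08053
Lighter = 0.17912, Darker = 0.08053
Ratio = (L_lighter + 0.05) / (L_darker + 0.05)
Ratio = (0.17912 + 0.05) / (0.08053 + 0.05) = 0.22912 / 0.13053 ≈ 1.7554
Ratio ≈ 1.76:1


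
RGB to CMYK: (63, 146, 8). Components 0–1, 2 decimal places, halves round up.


R'=63/255≈0.2471, G'=146/255≈0.5725, B'=8/255≈0.0314
K = 1 - max(R',G',B') = 1 - 146/255 = 109/255 = 0.42745… → 0.43
(1-R'-K)/(1-K) simplifies to (max-R)/max with max = 146:
C = (146-63)/146 = 83/146 = 0.56849… → 0.57
M = (146-146)/146 = 0/146 = 0 → 0.00
Y = (146-8)/146 = 138/146 = 0.94520… → 0.95
= CMYK(0.57, 0.00, 0.95, 0.43)


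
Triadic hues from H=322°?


Triadic: equally spaced at 120° intervals
H1 = 322°
H2 = (322 + 120) mod 360 = 82°
H3 = (322 + 240) mod 360 = 202°
Triadic = 322°, 82°, 202°


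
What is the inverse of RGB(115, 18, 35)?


Invert: (255-R, 255-G, 255-B)
R: 255-115 = 140
G: 255-18 = 237
B: 255-35 = 220
= RGB(140, 237, 220)


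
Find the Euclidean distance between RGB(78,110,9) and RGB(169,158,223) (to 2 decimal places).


d = √[(R₁-R₂)² + (G₁-G₂)² + (B₁-B₂)²]
d = √[(78-169)² + (110-158)² + (9-223)²]
d = √[8281 + 2304 + 45796]
d = √56381
d ≈ 237.45


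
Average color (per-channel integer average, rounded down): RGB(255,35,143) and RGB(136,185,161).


Midpoint: each channel = ⌊(C₁+C₂)/2⌋
R: ⌊(255+136)/2⌋ = 195
G: ⌊(35+185)/2⌋ = 110
B: ⌊(143+161)/2⌋ = 152
= RGB(195, 110, 152)


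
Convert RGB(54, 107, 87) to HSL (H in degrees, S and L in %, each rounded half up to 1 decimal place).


Normalize: R'=54/255≈0.2118, G'=107/255≈0.4196, B'=87/255≈0.3412
Max=107/255, Min=54/255, Δ=Max-Min=53/255
L = (Max+Min)/2 = (107+54)/510 = 161/510 = 0.31568… → L = 31.6%
L ≤ 0.5 → S = Δ/(Max+Min) = 53/(107+54) = 53/161 = 0.32919… → S = 32.9%
(the 1/255 factors cancel in S and H, so raw channel differences can be used)
Max is G' → H = 60 × ((B-R)/Δ + 2) = 60 × ((87-54)/53 + 2)
  33/53 + 2 = 0.6226… + 2 = 2.6226…
  H = 60 × 2.6226… = 157.358…° → H = 157.4°
= HSL(157.4°, 32.9%, 31.6%)


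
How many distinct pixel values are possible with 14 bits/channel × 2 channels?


Total bits = 14 bits/channel × 2 channels = 28 bits
Distinct pixel values = 2^28
= 268,435,456 pixel values


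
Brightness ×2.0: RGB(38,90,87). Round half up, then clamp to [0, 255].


Multiply each channel by 2.0, round half up, clamp to [0, 255]
R: 38×2.0 = 76
G: 90×2.0 = 180
B: 87×2.0 = 174
= RGB(76, 180, 174)


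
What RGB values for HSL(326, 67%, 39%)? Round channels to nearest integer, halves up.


H=326°, S=0.67, L=0.39
C = (1-|2L-1|)×S = (1-|-0.22|)×0.67 = 0.5226
H' = H/60 = 326/60 ≈ 5.4333; X = C×(1-|H' mod 2 - 1|) = 0.29614
m = L - C/2 = 0.39 - 0.2613 = 0.1287
Sector ⌊H'⌋ = 5 → (R',G',B') = (0.5226, 0.0, 0.29614)
RGB = ((R'+m)×255, (G'+m)×255, (B'+m)×255) = (166.0815, 32.8185, 108.3342)
Round half up → RGB(166, 33, 108)


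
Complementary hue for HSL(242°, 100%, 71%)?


Complement = opposite side of color wheel = hue + 180°
H' = (242 + 180) mod 360 = 62°
S and L unchanged.
= HSL(62°, 100%, 71%)


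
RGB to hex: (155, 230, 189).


R = 155 → 9B (hex)
G = 230 → E6 (hex)
B = 189 → BD (hex)
Hex = #9BE6BD


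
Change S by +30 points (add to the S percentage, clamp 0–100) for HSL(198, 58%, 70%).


Original S = 58%
Adjustment = +30 percentage points
New S = 58 + (30) = 88
Clamp to [0, 100] → 88
= HSL(198°, 88%, 70%)


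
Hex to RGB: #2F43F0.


2F → 47 (R)
43 → 67 (G)
F0 → 240 (B)
= RGB(47, 67, 240)


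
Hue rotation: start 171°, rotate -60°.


New hue = (H + rotation) mod 360
New hue = (171 -60) mod 360
= 111 mod 360
= 111°


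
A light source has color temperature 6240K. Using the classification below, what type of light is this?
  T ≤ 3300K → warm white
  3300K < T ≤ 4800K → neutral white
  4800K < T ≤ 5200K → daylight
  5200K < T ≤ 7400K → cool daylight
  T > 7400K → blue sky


Temperature: 6240K
5200K < 6240K ≤ 7400K → cool daylight
Classification: cool daylight


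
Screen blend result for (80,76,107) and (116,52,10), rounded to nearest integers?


Screen: C = 255 - (255-A)×(255-B)/255, rounded to nearest integer
R: 255 - (255-80)×(255-116)/255 = 255 - 24325/255 ≈ 255 - 95.392 = 159.608 → 160
G: 255 - (255-76)×(255-52)/255 = 255 - 36337/255 ≈ 255 - 142.498 = 112.502 → 113
B: 255 - (255-107)×(255-10)/255 = 255 - 36260/255 ≈ 255 - 142.196 = 112.804 → 113
= RGB(160, 113, 113)


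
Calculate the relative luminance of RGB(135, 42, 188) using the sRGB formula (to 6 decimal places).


Linearize each channel (sRGB transfer function): c = v/255; c_lin = c/12.92 if c ≤ 0.04045, else ((c+0.055)/1.055)^2.4
  R: 135/255 ≈ 0.529412 > 0.04045 → ((0.529412+0.055)/1.055)^2.4 ≈ 0.242281
  G: 42/255 ≈ 0.164706 > 0.04045 → ((0.164706+0.055)/1.055)^2.4 ≈ 0.023153
  B: 188/255 ≈ 0.737255 > 0.04045 → ((0.737255+0.055)/1.055)^2.4 ≈ 0.502886
R_lin = 0.242281, G_lin = 0.023153, B_lin = 0.502886
L = 0.2126×R + 0.7152×G + 0.0722×B
L = 0.2126×0.242281 + 0.7152×0.023153 + 0.0722×0.502886
L ≈ 0.104377


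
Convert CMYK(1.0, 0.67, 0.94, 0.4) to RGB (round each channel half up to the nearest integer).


R = 255 × (1-C) × (1-K) = 255 × 0.00 × 0.60 = 0
G = 255 × (1-M) × (1-K) = 255 × 0.33 × 0.60 = 50.49 → 50
B = 255 × (1-Y) × (1-K) = 255 × 0.06 × 0.60 = 9.18 → 9
= RGB(0, 50, 9)


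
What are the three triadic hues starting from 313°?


Triadic: equally spaced at 120° intervals
H1 = 313°
H2 = (313 + 120) mod 360 = 73°
H3 = (313 + 240) mod 360 = 193°
Triadic = 313°, 73°, 193°


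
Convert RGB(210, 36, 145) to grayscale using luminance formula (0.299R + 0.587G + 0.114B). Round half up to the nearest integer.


Gray = 0.299×R + 0.587×G + 0.114×B
Gray = 0.299×210 + 0.587×36 + 0.114×145
Gray = 62.790 + 21.132 + 16.530
Gray = 100.452 → round half up → 100
Gray = 100


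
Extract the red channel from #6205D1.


Color: #6205D1
R = 62 = 98
G = 05 = 5
B = D1 = 209
Red = 98


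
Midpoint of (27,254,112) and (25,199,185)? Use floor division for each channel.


Midpoint: each channel = ⌊(C₁+C₂)/2⌋
R: ⌊(27+25)/2⌋ = 26
G: ⌊(254+199)/2⌋ = 226
B: ⌊(112+185)/2⌋ = 148
= RGB(26, 226, 148)


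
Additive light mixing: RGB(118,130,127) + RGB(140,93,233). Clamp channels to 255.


Additive: each channel = min(255, C₁+C₂)
R: 118+140 = 258 → 255
G: 130+93 = 223 → 223
B: 127+233 = 360 → 255
= RGB(255, 223, 255)


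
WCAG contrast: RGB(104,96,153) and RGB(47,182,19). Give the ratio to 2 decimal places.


Linearize each sRGB channel c=v/255: c/12.92 if c ≤ 0.04045 else ((c+0.055)/1.055)^2.4
L = 0.2126×R_lin + 0.7152×G_lin + 0.0722×B_lin
Color 1 (104,96,153):
  R=104: 104/255≈0.4078 > 0.04045 → ((0.4078+0.055)/1.055)^2.4 ≈ 0.13843
  G=96: 96/255≈0.3765 > 0.04045 → ((0.3765+0.055)/1.055)^2.4 ≈ 0.11697
  B=153: 153/255≈0.6000 > 0.04045 → ((0.6000+0.055)/1.055)^2.4 ≈ 0.31855
  L1 = 0.2126×0.13843 + 0.7152×0.11697 + 0.0722×0.31855 ≈ 0.13609
Color 2 (47,182,19):
  R=47: 47/255≈0.1843 > 0.04045 → ((0.1843+0.055)/1.055)^2.4 ≈ 0.02843
  G=182: 182/255≈0.7137 > 0.04045 → ((0.7137+0.055)/1.055)^2.4 ≈ 0.46778
  B=19: 19/255≈0.0745 > 0.04045 → ((0.0745+0.055)/1.055)^2.4 ≈ 0.00651
  L2 = 0.2126×0.02843 + 0.7152×0.46778 + 0.0722×0.00651 ≈ 0.34107
Lighter = 0.34107, Darker = 0.13609
Ratio = (L_lighter + 0.05) / (L_darker + 0.05)
Ratio = (0.34107 + 0.05) / (0.13609 + 0.05) = 0.39107 / 0.18609 ≈ 2.1016
Ratio ≈ 2.10:1


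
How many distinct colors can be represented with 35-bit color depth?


Colors = 2^bits = 2^35
= 34,359,738,368 colors


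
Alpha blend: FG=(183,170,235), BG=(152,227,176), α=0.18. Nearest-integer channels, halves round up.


C = α×F + (1-α)×B, with 1-α = 0.82
R: 0.18×183 + 0.82×152 = 32.94 + 124.64 = 157.58 → 158
G: 0.18×170 + 0.82×227 = 30.60 + 186.14 = 216.74 → 217
B: 0.18×235 + 0.82×176 = 42.30 + 144.32 = 186.62 → 187
= RGB(158, 217, 187)


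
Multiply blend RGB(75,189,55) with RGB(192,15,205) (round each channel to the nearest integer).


Multiply: C = A×B/255, rounded to nearest integer
R: 75×192/255 = 14400/255 ≈ 56.471 → 56
G: 189×15/255 = 2835/255 ≈ 11.118 → 11
B: 55×205/255 = 11275/255 ≈ 44.216 → 44
= RGB(56, 11, 44)


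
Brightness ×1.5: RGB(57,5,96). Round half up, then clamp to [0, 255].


Multiply each channel by 1.5, round half up, clamp to [0, 255]
R: 57×1.5 = 85.5 → round → 86
G: 5×1.5 = 7.5 → round → 8
B: 96×1.5 = 144
= RGB(86, 8, 144)


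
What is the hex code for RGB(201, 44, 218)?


R = 201 → C9 (hex)
G = 44 → 2C (hex)
B = 218 → DA (hex)
Hex = #C92CDA


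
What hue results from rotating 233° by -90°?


New hue = (H + rotation) mod 360
New hue = (233 -90) mod 360
= 143 mod 360
= 143°


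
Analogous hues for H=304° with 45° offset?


Base hue: 304°
Left analog: (304 - 45) mod 360 = 259°
Right analog: (304 + 45) mod 360 = 349°
Analogous hues = 259° and 349°


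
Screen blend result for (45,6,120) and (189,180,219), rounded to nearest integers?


Screen: C = 255 - (255-A)×(255-B)/255, rounded to nearest integer
R: 255 - (255-45)×(255-189)/255 = 255 - 13860/255 ≈ 255 - 54.353 = 200.647 → 201
G: 255 - (255-6)×(255-180)/255 = 255 - 18675/255 ≈ 255 - 73.235 = 181.765 → 182
B: 255 - (255-120)×(255-219)/255 = 255 - 4860/255 ≈ 255 - 19.059 = 235.941 → 236
= RGB(201, 182, 236)


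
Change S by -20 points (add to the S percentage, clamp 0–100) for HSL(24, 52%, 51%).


Original S = 52%
Adjustment = -20 percentage points
New S = 52 + (-20) = 32
Clamp to [0, 100] → 32
= HSL(24°, 32%, 51%)


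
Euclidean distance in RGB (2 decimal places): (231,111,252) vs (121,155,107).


d = √[(R₁-R₂)² + (G₁-G₂)² + (B₁-B₂)²]
d = √[(231-121)² + (111-155)² + (252-107)²]
d = √[12100 + 1936 + 21025]
d = √35061
d ≈ 187.25


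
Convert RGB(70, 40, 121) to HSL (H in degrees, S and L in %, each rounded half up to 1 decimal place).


Normalize: R'=70/255≈0.2745, G'=40/255≈0.1569, B'=121/255≈0.4745
Max=121/255, Min=40/255, Δ=Max-Min=81/255
L = (Max+Min)/2 = (121+40)/510 = 161/510 = 0.31568… → L = 31.6%
L ≤ 0.5 → S = Δ/(Max+Min) = 81/(121+40) = 81/161 = 0.50310… → S = 50.3%
(the 1/255 factors cancel in S and H, so raw channel differences can be used)
Max is B' → H = 60 × ((R-G)/Δ + 4) = 60 × ((70-40)/81 + 4)
  30/81 + 4 = 0.3703… + 4 = 4.3703…
  H = 60 × 4.3703… = 262.222…° → H = 262.2°
= HSL(262.2°, 50.3%, 31.6%)


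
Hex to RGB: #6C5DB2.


6C → 108 (R)
5D → 93 (G)
B2 → 178 (B)
= RGB(108, 93, 178)


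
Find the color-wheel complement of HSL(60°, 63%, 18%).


Complement = opposite side of color wheel = hue + 180°
H' = (60 + 180) mod 360 = 240°
S and L unchanged.
= HSL(240°, 63%, 18%)


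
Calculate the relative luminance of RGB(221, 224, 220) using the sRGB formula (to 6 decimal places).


Linearize each channel (sRGB transfer function): c = v/255; c_lin = c/12.92 if c ≤ 0.04045, else ((c+0.055)/1.055)^2.4
  R: 221/255 ≈ 0.866667 > 0.04045 → ((0.866667+0.055)/1.055)^2.4 ≈ 0.723055
  G: 224/255 ≈ 0.878431 > 0.04045 → ((0.878431+0.055)/1.055)^2.4 ≈ 0.745404
  B: 220/255 ≈ 0.862745 > 0.04045 → ((0.862745+0.055)/1.055)^2.4 ≈ 0.715694
R_lin = 0.723055, G_lin = 0.745404, B_lin = 0.715694
L = 0.2126×R + 0.7152×G + 0.0722×B
L = 0.2126×0.723055 + 0.7152×0.745404 + 0.0722×0.715694
L ≈ 0.738508


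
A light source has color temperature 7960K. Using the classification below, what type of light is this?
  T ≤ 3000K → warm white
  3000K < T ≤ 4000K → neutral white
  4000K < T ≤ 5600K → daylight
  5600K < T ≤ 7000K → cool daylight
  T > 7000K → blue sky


Temperature: 7960K
7960K > 7000K → blue sky
Classification: blue sky


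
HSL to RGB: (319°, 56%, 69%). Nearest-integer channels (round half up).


H=319°, S=0.56, L=0.69
C = (1-|2L-1|)×S = (1-|0.38|)×0.56 = 0.3472
H' = H/60 = 319/60 ≈ 5.3167; X = C×(1-|H' mod 2 - 1|) ≈ 0.2373
m = L - C/2 = 0.69 - 0.1736 = 0.5164
Sector ⌊H'⌋ = 5 → (R',G',B') = (0.3472, 0.0, ≈0.2373)
RGB = ((R'+m)×255, (G'+m)×255, (B'+m)×255) = (220.218, 131.682, 192.1816)
Round half up → RGB(220, 132, 192)


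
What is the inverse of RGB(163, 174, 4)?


Invert: (255-R, 255-G, 255-B)
R: 255-163 = 92
G: 255-174 = 81
B: 255-4 = 251
= RGB(92, 81, 251)


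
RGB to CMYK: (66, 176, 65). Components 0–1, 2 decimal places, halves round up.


R'=66/255≈0.2588, G'=176/255≈0.6902, B'=65/255≈0.2549
K = 1 - max(R',G',B') = 1 - 176/255 = 79/255 = 0.30980… → 0.31
(1-R'-K)/(1-K) simplifies to (max-R)/max with max = 176:
C = (176-66)/176 = 110/176 = 0.625 → 0.63
M = (176-176)/176 = 0/176 = 0 → 0.00
Y = (176-65)/176 = 111/176 = 0.63068… → 0.63
= CMYK(0.63, 0.00, 0.63, 0.31)


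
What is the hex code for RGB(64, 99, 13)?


R = 64 → 40 (hex)
G = 99 → 63 (hex)
B = 13 → 0D (hex)
Hex = #40630D


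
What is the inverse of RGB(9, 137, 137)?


Invert: (255-R, 255-G, 255-B)
R: 255-9 = 246
G: 255-137 = 118
B: 255-137 = 118
= RGB(246, 118, 118)


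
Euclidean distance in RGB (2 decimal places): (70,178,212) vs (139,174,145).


d = √[(R₁-R₂)² + (G₁-G₂)² + (B₁-B₂)²]
d = √[(70-139)² + (178-174)² + (212-145)²]
d = √[4761 + 16 + 4489]
d = √9266
d ≈ 96.26


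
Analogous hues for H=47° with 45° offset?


Base hue: 47°
Left analog: (47 - 45) mod 360 = 2°
Right analog: (47 + 45) mod 360 = 92°
Analogous hues = 2° and 92°


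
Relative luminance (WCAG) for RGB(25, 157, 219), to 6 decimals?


Linearize each channel (sRGB transfer function): c = v/255; c_lin = c/12.92 if c ≤ 0.04045, else ((c+0.055)/1.055)^2.4
  R: 25/255 ≈ 0.098039 > 0.04045 → ((0.098039+0.055)/1.055)^2.4 ≈ 0.009721
  G: 157/255 ≈ 0.615686 > 0.04045 → ((0.615686+0.055)/1.055)^2.4 ≈ 0.337164
  B: 219/255 ≈ 0.858824 > 0.04045 → ((0.858824+0.055)/1.055)^2.4 ≈ 0.708376
R_lin = 0.009721, G_lin = 0.337164, B_lin = 0.708376
L = 0.2126×R + 0.7152×G + 0.0722×B
L = 0.2126×0.009721 + 0.7152×0.337164 + 0.0722×0.708376
L ≈ 0.294351


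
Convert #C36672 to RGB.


C3 → 195 (R)
66 → 102 (G)
72 → 114 (B)
= RGB(195, 102, 114)


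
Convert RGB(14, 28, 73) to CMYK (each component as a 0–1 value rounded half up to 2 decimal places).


R'=14/255≈0.0549, G'=28/255≈0.1098, B'=73/255≈0.2863
K = 1 - max(R',G',B') = 1 - 73/255 = 182/255 = 0.71372… → 0.71
(1-R'-K)/(1-K) simplifies to (max-R)/max with max = 73:
C = (73-14)/73 = 59/73 = 0.80821… → 0.81
M = (73-28)/73 = 45/73 = 0.61643… → 0.62
Y = (73-73)/73 = 0/73 = 0 → 0.00
= CMYK(0.81, 0.62, 0.00, 0.71)


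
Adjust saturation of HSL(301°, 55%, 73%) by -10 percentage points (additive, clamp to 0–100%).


Original S = 55%
Adjustment = -10 percentage points
New S = 55 + (-10) = 45
Clamp to [0, 100] → 45
= HSL(301°, 45%, 73%)


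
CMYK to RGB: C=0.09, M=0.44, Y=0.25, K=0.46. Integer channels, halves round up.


R = 255 × (1-C) × (1-K) = 255 × 0.91 × 0.54 = 125.307 → 125
G = 255 × (1-M) × (1-K) = 255 × 0.56 × 0.54 = 77.112 → 77
B = 255 × (1-Y) × (1-K) = 255 × 0.75 × 0.54 = 103.275 → 103
= RGB(125, 77, 103)


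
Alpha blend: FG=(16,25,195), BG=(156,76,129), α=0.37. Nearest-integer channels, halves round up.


C = α×F + (1-α)×B, with 1-α = 0.63
R: 0.37×16 + 0.63×156 = 5.92 + 98.28 = 104.20 → 104
G: 0.37×25 + 0.63×76 = 9.25 + 47.88 = 57.13 → 57
B: 0.37×195 + 0.63×129 = 72.15 + 81.27 = 153.42 → 153
= RGB(104, 57, 153)


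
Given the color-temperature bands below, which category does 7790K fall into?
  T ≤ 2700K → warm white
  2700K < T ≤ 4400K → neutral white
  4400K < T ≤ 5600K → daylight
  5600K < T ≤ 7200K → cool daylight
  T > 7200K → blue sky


Temperature: 7790K
7790K > 7200K → blue sky
Classification: blue sky


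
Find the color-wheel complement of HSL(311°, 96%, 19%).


Complement = opposite side of color wheel = hue + 180°
H' = (311 + 180) mod 360 = 131°
S and L unchanged.
= HSL(131°, 96%, 19%)


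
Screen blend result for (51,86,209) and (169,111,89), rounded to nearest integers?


Screen: C = 255 - (255-A)×(255-B)/255, rounded to nearest integer
R: 255 - (255-51)×(255-169)/255 = 255 - 17544/255 ≈ 255 - 68.800 = 186.200 → 186
G: 255 - (255-86)×(255-111)/255 = 255 - 24336/255 ≈ 255 - 95.435 = 159.565 → 160
B: 255 - (255-209)×(255-89)/255 = 255 - 7636/255 ≈ 255 - 29.945 = 225.055 → 225
= RGB(186, 160, 225)


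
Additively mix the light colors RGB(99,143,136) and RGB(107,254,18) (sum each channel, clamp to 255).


Additive: each channel = min(255, C₁+C₂)
R: 99+107 = 206 → 206
G: 143+254 = 397 → 255
B: 136+18 = 154 → 154
= RGB(206, 255, 154)


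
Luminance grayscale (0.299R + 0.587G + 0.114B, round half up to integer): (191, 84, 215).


Gray = 0.299×R + 0.587×G + 0.114×B
Gray = 0.299×191 + 0.587×84 + 0.114×215
Gray = 57.109 + 49.308 + 24.510
Gray = 130.927 → round half up → 131
Gray = 131


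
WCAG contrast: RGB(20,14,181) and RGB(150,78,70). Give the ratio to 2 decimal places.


Linearize each sRGB channel c=v/255: c/12.92 if c ≤ 0.04045 else ((c+0.055)/1.055)^2.4
L = 0.2126×R_lin + 0.7152×G_lin + 0.0722×B_lin
Color 1 (20,14,181):
  R=20: 20/255≈0.0784 > 0.04045 → ((0.0784+0.055)/1.055)^2.4 ≈ 0.00700
  G=14: 14/255≈0.0549 > 0.04045 → ((0.0549+0.055)/1.055)^2.4 ≈ 0.00439
  B=181: 181/255≈0.7098 > 0.04045 → ((0.7098+0.055)/1.055)^2.4 ≈ 0.46208
  L1 = 0.2126×0.00700 + 0.7152×0.00439 + 0.0722×0.46208 ≈ 0.03799
Color 2 (150,78,70):
  R=150: 150/255≈0.5882 > 0.04045 → ((0.5882+0.055)/1.055)^2.4 ≈ 0.30499
  G=78: 78/255≈0.3059 > 0.04045 → ((0.3059+0.055)/1.055)^2.4 ≈ 0.07619
  B=70: 70/255≈0.2745 > 0.04045 → ((0.2745+0.055)/1.055)^2.4 ≈ 0.06125
  L2 = 0.2126×0.30499 + 0.7152×0.07619 + 0.0722×0.06125 ≈ 0.12375
Lighter = 0.12375, Darker = 0.03799
Ratio = (L_lighter + 0.05) / (L_darker + 0.05)
Ratio = (0.12375 + 0.05) / (0.03799 + 0.05) = 0.17375 / 0.08799 ≈ 1.9747
Ratio ≈ 1.97:1


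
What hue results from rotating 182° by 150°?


New hue = (H + rotation) mod 360
New hue = (182 + 150) mod 360
= 332 mod 360
= 332°


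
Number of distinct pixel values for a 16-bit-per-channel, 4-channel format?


Total bits = 16 bits/channel × 4 channels = 64 bits
Distinct pixel values = 2^64
= 18,446,744,073,709,551,616 pixel values


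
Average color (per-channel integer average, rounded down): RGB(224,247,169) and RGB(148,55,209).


Midpoint: each channel = ⌊(C₁+C₂)/2⌋
R: ⌊(224+148)/2⌋ = 186
G: ⌊(247+55)/2⌋ = 151
B: ⌊(169+209)/2⌋ = 189
= RGB(186, 151, 189)


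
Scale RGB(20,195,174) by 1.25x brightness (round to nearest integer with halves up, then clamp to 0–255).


Multiply each channel by 1.25, round half up, clamp to [0, 255]
R: 20×1.25 = 25
G: 195×1.25 = 243.75 → round → 244
B: 174×1.25 = 217.5 → round → 218
= RGB(25, 244, 218)


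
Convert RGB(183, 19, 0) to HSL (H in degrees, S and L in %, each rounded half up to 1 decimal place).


Normalize: R'=183/255≈0.7176, G'=19/255≈0.0745, B'=0/255≈0.0000
Max=183/255, Min=0/255, Δ=Max-Min=183/255
L = (Max+Min)/2 = (183+0)/510 = 183/510 = 0.35882… → L = 35.9%
L ≤ 0.5 → S = Δ/(Max+Min) = 183/(183+0) = 183/183 = 1 → S = 100.0%
(the 1/255 factors cancel in S and H, so raw channel differences can be used)
Max is R' → H = 60 × (((G-B)/Δ) mod 6) = 60 × (((19-0)/183) mod 6)
  19/183 = 0.1038…
  H = 60 × 0.1038… = 6.229…° → H = 6.2°
= HSL(6.2°, 100.0%, 35.9%)


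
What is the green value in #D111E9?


Color: #D111E9
R = D1 = 209
G = 11 = 17
B = E9 = 233
Green = 17


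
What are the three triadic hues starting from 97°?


Triadic: equally spaced at 120° intervals
H1 = 97°
H2 = (97 + 120) mod 360 = 217°
H3 = (97 + 240) mod 360 = 337°
Triadic = 97°, 217°, 337°


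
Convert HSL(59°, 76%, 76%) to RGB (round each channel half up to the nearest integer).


H=59°, S=0.76, L=0.76
C = (1-|2L-1|)×S = (1-|0.52|)×0.76 = 0.3648
H' = H/60 = 59/60 ≈ 0.9833; X = C×(1-|H' mod 2 - 1|) = 0.35872
m = L - C/2 = 0.76 - 0.1824 = 0.5776
Sector ⌊H'⌋ = 0 → (R',G',B') = (0.3648, 0.35872, 0.0)
RGB = ((R'+m)×255, (G'+m)×255, (B'+m)×255) = (240.312, 238.7616, 147.288)
Round half up → RGB(240, 239, 147)


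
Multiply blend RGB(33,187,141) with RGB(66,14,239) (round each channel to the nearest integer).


Multiply: C = A×B/255, rounded to nearest integer
R: 33×66/255 = 2178/255 ≈ 8.541 → 9
G: 187×14/255 = 2618/255 ≈ 10.267 → 10
B: 141×239/255 = 33699/255 ≈ 132.153 → 132
= RGB(9, 10, 132)


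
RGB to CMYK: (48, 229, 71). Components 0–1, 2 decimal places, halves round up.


R'=48/255≈0.1882, G'=229/255≈0.8980, B'=71/255≈0.2784
K = 1 - max(R',G',B') = 1 - 229/255 = 26/255 = 0.10196… → 0.10
(1-R'-K)/(1-K) simplifies to (max-R)/max with max = 229:
C = (229-48)/229 = 181/229 = 0.79039… → 0.79
M = (229-229)/229 = 0/229 = 0 → 0.00
Y = (229-71)/229 = 158/229 = 0.68995… → 0.69
= CMYK(0.79, 0.00, 0.69, 0.10)


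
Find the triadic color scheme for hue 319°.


Triadic: equally spaced at 120° intervals
H1 = 319°
H2 = (319 + 120) mod 360 = 79°
H3 = (319 + 240) mod 360 = 199°
Triadic = 319°, 79°, 199°


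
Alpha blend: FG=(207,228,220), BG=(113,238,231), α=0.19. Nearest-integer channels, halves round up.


C = α×F + (1-α)×B, with 1-α = 0.81
R: 0.19×207 + 0.81×113 = 39.33 + 91.53 = 130.86 → 131
G: 0.19×228 + 0.81×238 = 43.32 + 192.78 = 236.10 → 236
B: 0.19×220 + 0.81×231 = 41.80 + 187.11 = 228.91 → 229
= RGB(131, 236, 229)


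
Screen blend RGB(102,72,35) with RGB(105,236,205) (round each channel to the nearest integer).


Screen: C = 255 - (255-A)×(255-B)/255, rounded to nearest integer
R: 255 - (255-102)×(255-105)/255 = 255 - 22950/255 ≈ 255 - 90.000 = 165.000 → 165
G: 255 - (255-72)×(255-236)/255 = 255 - 3477/255 ≈ 255 - 13.635 = 241.365 → 241
B: 255 - (255-35)×(255-205)/255 = 255 - 11000/255 ≈ 255 - 43.137 = 211.863 → 212
= RGB(165, 241, 212)


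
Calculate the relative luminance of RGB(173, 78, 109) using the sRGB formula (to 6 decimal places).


Linearize each channel (sRGB transfer function): c = v/255; c_lin = c/12.92 if c ≤ 0.04045, else ((c+0.055)/1.055)^2.4
  R: 173/255 ≈ 0.678431 > 0.04045 → ((0.678431+0.055)/1.055)^2.4 ≈ 0.417885
  G: 78/255 ≈ 0.305882 > 0.04045 → ((0.305882+0.055)/1.055)^2.4 ≈ 0.076185
  B: 109/255 ≈ 0.427451 > 0.04045 → ((0.427451+0.055)/1.055)^2.4 ≈ 0.152926
R_lin = 0.417885, G_lin = 0.076185, B_lin = 0.152926
L = 0.2126×R + 0.7152×G + 0.0722×B
L = 0.2126×0.417885 + 0.7152×0.076185 + 0.0722×0.152926
L ≈ 0.154371


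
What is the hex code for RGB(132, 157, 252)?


R = 132 → 84 (hex)
G = 157 → 9D (hex)
B = 252 → FC (hex)
Hex = #849DFC


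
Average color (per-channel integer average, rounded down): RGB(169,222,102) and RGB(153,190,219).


Midpoint: each channel = ⌊(C₁+C₂)/2⌋
R: ⌊(169+153)/2⌋ = 161
G: ⌊(222+190)/2⌋ = 206
B: ⌊(102+219)/2⌋ = 160
= RGB(161, 206, 160)


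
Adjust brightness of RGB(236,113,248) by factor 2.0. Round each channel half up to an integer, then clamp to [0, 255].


Multiply each channel by 2.0, round half up, clamp to [0, 255]
R: 236×2.0 = 472 → clamp → 255
G: 113×2.0 = 226
B: 248×2.0 = 496 → clamp → 255
= RGB(255, 226, 255)


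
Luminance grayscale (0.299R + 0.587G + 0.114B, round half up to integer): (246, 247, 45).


Gray = 0.299×R + 0.587×G + 0.114×B
Gray = 0.299×246 + 0.587×247 + 0.114×45
Gray = 73.554 + 144.989 + 5.130
Gray = 223.673 → round half up → 224
Gray = 224


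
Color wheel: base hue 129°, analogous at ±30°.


Base hue: 129°
Left analog: (129 - 30) mod 360 = 99°
Right analog: (129 + 30) mod 360 = 159°
Analogous hues = 99° and 159°


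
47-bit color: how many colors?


Colors = 2^bits = 2^47
= 140,737,488,355,328 colors


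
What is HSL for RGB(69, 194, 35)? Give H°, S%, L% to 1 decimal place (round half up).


Normalize: R'=69/255≈0.2706, G'=194/255≈0.7608, B'=35/255≈0.1373
Max=194/255, Min=35/255, Δ=Max-Min=159/255
L = (Max+Min)/2 = (194+35)/510 = 229/510 = 0.44901… → L = 44.9%
L ≤ 0.5 → S = Δ/(Max+Min) = 159/(194+35) = 159/229 = 0.69432… → S = 69.4%
(the 1/255 factors cancel in S and H, so raw channel differences can be used)
Max is G' → H = 60 × ((B-R)/Δ + 2) = 60 × ((35-69)/159 + 2)
  -34/159 + 2 = -0.2138… + 2 = 1.7861…
  H = 60 × 1.7861… = 107.169…° → H = 107.2°
= HSL(107.2°, 69.4%, 44.9%)


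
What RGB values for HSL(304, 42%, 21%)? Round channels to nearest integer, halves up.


H=304°, S=0.42, L=0.21
C = (1-|2L-1|)×S = (1-|-0.58|)×0.42 = 0.1764
H' = H/60 = 304/60 ≈ 5.0667; X = C×(1-|H' mod 2 - 1|) = 0.16464
m = L - C/2 = 0.21 - 0.0882 = 0.1218
Sector ⌊H'⌋ = 5 → (R',G',B') = (0.1764, 0.0, 0.16464)
RGB = ((R'+m)×255, (G'+m)×255, (B'+m)×255) = (76.041, 31.059, 73.0422)
Round half up → RGB(76, 31, 73)


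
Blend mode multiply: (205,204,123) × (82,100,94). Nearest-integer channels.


Multiply: C = A×B/255, rounded to nearest integer
R: 205×82/255 = 16810/255 ≈ 65.922 → 66
G: 204×100/255 = 20400/255 ≈ 80.000 → 80
B: 123×94/255 = 11562/255 ≈ 45.341 → 45
= RGB(66, 80, 45)


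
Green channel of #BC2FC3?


Color: #BC2FC3
R = BC = 188
G = 2F = 47
B = C3 = 195
Green = 47


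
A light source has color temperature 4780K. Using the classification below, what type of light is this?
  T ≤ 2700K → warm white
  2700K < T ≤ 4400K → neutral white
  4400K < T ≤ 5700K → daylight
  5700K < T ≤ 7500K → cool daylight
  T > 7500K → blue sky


Temperature: 4780K
4400K < 4780K ≤ 5700K → daylight
Classification: daylight


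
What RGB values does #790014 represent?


79 → 121 (R)
00 → 0 (G)
14 → 20 (B)
= RGB(121, 0, 20)


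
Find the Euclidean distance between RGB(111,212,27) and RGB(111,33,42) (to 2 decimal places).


d = √[(R₁-R₂)² + (G₁-G₂)² + (B₁-B₂)²]
d = √[(111-111)² + (212-33)² + (27-42)²]
d = √[0 + 32041 + 225]
d = √32266
d ≈ 179.63


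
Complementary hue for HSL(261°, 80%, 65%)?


Complement = opposite side of color wheel = hue + 180°
H' = (261 + 180) mod 360 = 81°
S and L unchanged.
= HSL(81°, 80%, 65%)


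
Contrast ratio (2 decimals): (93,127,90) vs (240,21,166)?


Linearize each sRGB channel c=v/255: c/12.92 if c ≤ 0.04045 else ((c+0.055)/1.055)^2.4
L = 0.2126×R_lin + 0.7152×G_lin + 0.0722×B_lin
Color 1 (93,127,90):
  R=93: 93/255≈0.3647 > 0.04045 → ((0.3647+0.055)/1.055)^2.4 ≈ 0.10946
  G=127: 127/255≈0.4980 > 0.04045 → ((0.4980+0.055)/1.055)^2.4 ≈ 0.21223
  B=90: 90/255≈0.3529 > 0.04045 → ((0.3529+0.055)/1.055)^2.4 ≈ 0.10224
  L1 = 0.2126×0.10946 + 0.7152×0.21223 + 0.0722×0.10224 ≈ 0.18244
Color 2 (240,21,166):
  R=240: 240/255≈0.9412 > 0.04045 → ((0.9412+0.055)/1.055)^2.4 ≈ 0.87137
  G=21: 21/255≈0.0824 > 0.04045 → ((0.0824+0.055)/1.055)^2.4 ≈ 0.00750
  B=166: 166/255≈0.6510 > 0.04045 → ((0.6510+0.055)/1.055)^2.4 ≈ 0.38133
  L2 = 0.2126×0.87137 + 0.7152×0.00750 + 0.0722×0.38133 ≈ 0.21815
Lighter = 0.21815, Darker = 0.18244
Ratio = (L_lighter + 0.05) / (L_darker + 0.05)
Ratio = (0.21815 + 0.05) / (0.18244 + 0.05) = 0.26815 / 0.23244 ≈ 1.1536
Ratio ≈ 1.15:1


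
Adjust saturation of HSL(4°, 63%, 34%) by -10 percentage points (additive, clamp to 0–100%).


Original S = 63%
Adjustment = -10 percentage points
New S = 63 + (-10) = 53
Clamp to [0, 100] → 53
= HSL(4°, 53%, 34%)


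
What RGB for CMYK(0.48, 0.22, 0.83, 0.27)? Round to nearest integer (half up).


R = 255 × (1-C) × (1-K) = 255 × 0.52 × 0.73 = 96.798 → 97
G = 255 × (1-M) × (1-K) = 255 × 0.78 × 0.73 = 145.197 → 145
B = 255 × (1-Y) × (1-K) = 255 × 0.17 × 0.73 = 31.6455 → 32
= RGB(97, 145, 32)


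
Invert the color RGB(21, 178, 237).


Invert: (255-R, 255-G, 255-B)
R: 255-21 = 234
G: 255-178 = 77
B: 255-237 = 18
= RGB(234, 77, 18)


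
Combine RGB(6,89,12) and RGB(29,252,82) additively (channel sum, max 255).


Additive: each channel = min(255, C₁+C₂)
R: 6+29 = 35 → 35
G: 89+252 = 341 → 255
B: 12+82 = 94 → 94
= RGB(35, 255, 94)


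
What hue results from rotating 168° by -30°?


New hue = (H + rotation) mod 360
New hue = (168 -30) mod 360
= 138 mod 360
= 138°


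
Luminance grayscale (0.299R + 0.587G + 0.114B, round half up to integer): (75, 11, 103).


Gray = 0.299×R + 0.587×G + 0.114×B
Gray = 0.299×75 + 0.587×11 + 0.114×103
Gray = 22.425 + 6.457 + 11.742
Gray = 40.624 → round half up → 41
Gray = 41


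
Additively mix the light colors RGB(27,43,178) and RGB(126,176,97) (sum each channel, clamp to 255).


Additive: each channel = min(255, C₁+C₂)
R: 27+126 = 153 → 153
G: 43+176 = 219 → 219
B: 178+97 = 275 → 255
= RGB(153, 219, 255)


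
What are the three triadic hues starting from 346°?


Triadic: equally spaced at 120° intervals
H1 = 346°
H2 = (346 + 120) mod 360 = 106°
H3 = (346 + 240) mod 360 = 226°
Triadic = 346°, 106°, 226°


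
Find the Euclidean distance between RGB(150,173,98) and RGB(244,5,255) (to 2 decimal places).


d = √[(R₁-R₂)² + (G₁-G₂)² + (B₁-B₂)²]
d = √[(150-244)² + (173-5)² + (98-255)²]
d = √[8836 + 28224 + 24649]
d = √61709
d ≈ 248.41


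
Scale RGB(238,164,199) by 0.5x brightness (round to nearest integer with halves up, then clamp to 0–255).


Multiply each channel by 0.5, round half up, clamp to [0, 255]
R: 238×0.5 = 119
G: 164×0.5 = 82
B: 199×0.5 = 99.5 → round → 100
= RGB(119, 82, 100)


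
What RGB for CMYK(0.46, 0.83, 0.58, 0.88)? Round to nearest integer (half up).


R = 255 × (1-C) × (1-K) = 255 × 0.54 × 0.12 = 16.524 → 17
G = 255 × (1-M) × (1-K) = 255 × 0.17 × 0.12 = 5.202 → 5
B = 255 × (1-Y) × (1-K) = 255 × 0.42 × 0.12 = 12.852 → 13
= RGB(17, 5, 13)


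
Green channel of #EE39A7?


Color: #EE39A7
R = EE = 238
G = 39 = 57
B = A7 = 167
Green = 57


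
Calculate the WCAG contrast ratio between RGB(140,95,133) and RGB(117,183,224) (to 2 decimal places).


Linearize each sRGB channel c=v/255: c/12.92 if c ≤ 0.04045 else ((c+0.055)/1.055)^2.4
L = 0.2126×R_lin + 0.7152×G_lin + 0.0722×B_lin
Color 1 (140,95,133):
  R=140: 140/255≈0.5490 > 0.04045 → ((0.5490+0.055)/1.055)^2.4 ≈ 0.26225
  G=95: 95/255≈0.3725 > 0.04045 → ((0.3725+0.055)/1.055)^2.4 ≈ 0.11444
  B=133: 133/255≈0.5216 > 0.04045 → ((0.5216+0.055)/1.055)^2.4 ≈ 0.23455
  L1 = 0.2126×0.26225 + 0.7152×0.11444 + 0.0722×0.23455 ≈ 0.15453
Color 2 (117,183,224):
  R=117: 117/255≈0.4588 > 0.04045 → ((0.4588+0.055)/1.055)^2.4 ≈ 0.17789
  G=183: 183/255≈0.7176 > 0.04045 → ((0.7176+0.055)/1.055)^2.4 ≈ 0.47353
  B=224: 224/255≈0.8784 > 0.04045 → ((0.8784+0.055)/1.055)^2.4 ≈ 0.74540
  L2 = 0.2126×0.17789 + 0.7152×0.47353 + 0.0722×0.74540 ≈ 0.43031
Lighter = 0.43031, Darker = 0.15453
Ratio = (L_lighter + 0.05) / (L_darker + 0.05)
Ratio = (0.43031 + 0.05) / (0.15453 + 0.05) = 0.48031 / 0.20453 ≈ 2.3483
Ratio ≈ 2.35:1


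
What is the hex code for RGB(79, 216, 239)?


R = 79 → 4F (hex)
G = 216 → D8 (hex)
B = 239 → EF (hex)
Hex = #4FD8EF


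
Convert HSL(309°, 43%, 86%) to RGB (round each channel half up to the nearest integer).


H=309°, S=0.43, L=0.86
C = (1-|2L-1|)×S = (1-|0.72|)×0.43 = 0.1204
H' = H/60 = 309/60 ≈ 5.1500; X = C×(1-|H' mod 2 - 1|) = 0.10234
m = L - C/2 = 0.86 - 0.0602 = 0.7998
Sector ⌊H'⌋ = 5 → (R',G',B') = (0.1204, 0.0, 0.10234)
RGB = ((R'+m)×255, (G'+m)×255, (B'+m)×255) = (234.651, 203.949, 230.0457)
Round half up → RGB(235, 204, 230)


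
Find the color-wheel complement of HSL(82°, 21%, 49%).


Complement = opposite side of color wheel = hue + 180°
H' = (82 + 180) mod 360 = 262°
S and L unchanged.
= HSL(262°, 21%, 49%)


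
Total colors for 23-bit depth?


Colors = 2^bits = 2^23
= 8,388,608 colors


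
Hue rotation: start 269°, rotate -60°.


New hue = (H + rotation) mod 360
New hue = (269 -60) mod 360
= 209 mod 360
= 209°


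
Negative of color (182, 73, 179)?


Invert: (255-R, 255-G, 255-B)
R: 255-182 = 73
G: 255-73 = 182
B: 255-179 = 76
= RGB(73, 182, 76)


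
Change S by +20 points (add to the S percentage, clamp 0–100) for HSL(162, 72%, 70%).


Original S = 72%
Adjustment = +20 percentage points
New S = 72 + (20) = 92
Clamp to [0, 100] → 92
= HSL(162°, 92%, 70%)


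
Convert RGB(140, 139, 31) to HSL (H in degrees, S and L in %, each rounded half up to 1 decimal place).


Normalize: R'=140/255≈0.5490, G'=139/255≈0.5451, B'=31/255≈0.1216
Max=140/255, Min=31/255, Δ=Max-Min=109/255
L = (Max+Min)/2 = (140+31)/510 = 171/510 = 0.33529… → L = 33.5%
L ≤ 0.5 → S = Δ/(Max+Min) = 109/(140+31) = 109/171 = 0.63742… → S = 63.7%
(the 1/255 factors cancel in S and H, so raw channel differences can be used)
Max is R' → H = 60 × (((G-B)/Δ) mod 6) = 60 × (((139-31)/109) mod 6)
  108/109 = 0.9908…
  H = 60 × 0.9908… = 59.449…° → H = 59.4°
= HSL(59.4°, 63.7%, 33.5%)


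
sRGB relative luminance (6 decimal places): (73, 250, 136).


Linearize each channel (sRGB transfer function): c = v/255; c_lin = c/12.92 if c ≤ 0.04045, else ((c+0.055)/1.055)^2.4
  R: 73/255 ≈ 0.286275 > 0.04045 → ((0.286275+0.055)/1.055)^2.4 ≈ 0.066626
  G: 250/255 ≈ 0.980392 > 0.04045 → ((0.980392+0.055)/1.055)^2.4 ≈ 0.955973
  B: 136/255 ≈ 0.533333 > 0.04045 → ((0.533333+0.055)/1.055)^2.4 ≈ 0.246201
R_lin = 0.066626, G_lin = 0.955973, B_lin = 0.246201
L = 0.2126×R + 0.7152×G + 0.0722×B
L = 0.2126×0.066626 + 0.7152×0.955973 + 0.0722×0.246201
L ≈ 0.715653


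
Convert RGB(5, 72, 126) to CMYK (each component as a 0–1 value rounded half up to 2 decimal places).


R'=5/255≈0.0196, G'=72/255≈0.2824, B'=126/255≈0.4941
K = 1 - max(R',G',B') = 1 - 126/255 = 129/255 = 0.50588… → 0.51
(1-R'-K)/(1-K) simplifies to (max-R)/max with max = 126:
C = (126-5)/126 = 121/126 = 0.96031… → 0.96
M = (126-72)/126 = 54/126 = 0.42857… → 0.43
Y = (126-126)/126 = 0/126 = 0 → 0.00
= CMYK(0.96, 0.43, 0.00, 0.51)


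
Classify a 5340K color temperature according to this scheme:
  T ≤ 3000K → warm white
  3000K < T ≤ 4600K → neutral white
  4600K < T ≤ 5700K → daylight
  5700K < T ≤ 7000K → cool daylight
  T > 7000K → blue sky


Temperature: 5340K
4600K < 5340K ≤ 5700K → daylight
Classification: daylight


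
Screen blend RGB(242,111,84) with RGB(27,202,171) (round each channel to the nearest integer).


Screen: C = 255 - (255-A)×(255-B)/255, rounded to nearest integer
R: 255 - (255-242)×(255-27)/255 = 255 - 2964/255 ≈ 255 - 11.624 = 243.376 → 243
G: 255 - (255-111)×(255-202)/255 = 255 - 7632/255 ≈ 255 - 29.929 = 225.071 → 225
B: 255 - (255-84)×(255-171)/255 = 255 - 14364/255 ≈ 255 - 56.329 = 198.671 → 199
= RGB(243, 225, 199)


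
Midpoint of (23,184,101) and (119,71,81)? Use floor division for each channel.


Midpoint: each channel = ⌊(C₁+C₂)/2⌋
R: ⌊(23+119)/2⌋ = 71
G: ⌊(184+71)/2⌋ = 127
B: ⌊(101+81)/2⌋ = 91
= RGB(71, 127, 91)


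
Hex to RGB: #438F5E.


43 → 67 (R)
8F → 143 (G)
5E → 94 (B)
= RGB(67, 143, 94)


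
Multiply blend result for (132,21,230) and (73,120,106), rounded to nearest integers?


Multiply: C = A×B/255, rounded to nearest integer
R: 132×73/255 = 9636/255 ≈ 37.788 → 38
G: 21×120/255 = 2520/255 ≈ 9.882 → 10
B: 230×106/255 = 24380/255 ≈ 95.608 → 96
= RGB(38, 10, 96)


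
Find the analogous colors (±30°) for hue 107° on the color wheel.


Base hue: 107°
Left analog: (107 - 30) mod 360 = 77°
Right analog: (107 + 30) mod 360 = 137°
Analogous hues = 77° and 137°


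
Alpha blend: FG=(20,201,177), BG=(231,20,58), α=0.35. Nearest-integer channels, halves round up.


C = α×F + (1-α)×B, with 1-α = 0.65
R: 0.35×20 + 0.65×231 = 7.00 + 150.15 = 157.15 → 157
G: 0.35×201 + 0.65×20 = 70.35 + 13.00 = 83.35 → 83
B: 0.35×177 + 0.65×58 = 61.95 + 37.70 = 99.65 → 100
= RGB(157, 83, 100)
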